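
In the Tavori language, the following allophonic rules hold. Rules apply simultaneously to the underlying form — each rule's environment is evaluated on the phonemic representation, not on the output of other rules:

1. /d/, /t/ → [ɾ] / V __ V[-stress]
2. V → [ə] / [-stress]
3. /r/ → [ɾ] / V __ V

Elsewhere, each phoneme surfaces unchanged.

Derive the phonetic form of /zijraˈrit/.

[zəjrəˈɾit]

/z/ (word-initial) is unaffected → [z].
/i/ (between /z/ and /j/): in an unstressed syllable, so rule 2 applies → [ə].
/j/ (between /i/ and /r/): no rule targets it → [j].
/r/ (between /j/ and /a/) fails the environment for rule 3, so it stays [r].
/a/ (between /r/ and /r/) occurs in an unstressed syllable → [ə] by rule 2.
/r/ (between /a/ and /i/): between two vowels, so rule 3 applies → [ɾ].
/i/ (between /r/ and /t/): rule 2 targets it, but not in an unstressed syllable → unchanged [i].
/t/ (word-final) is in the target of rule 1 but the environment (between a vowel and a following unstressed vowel) is not met → [t].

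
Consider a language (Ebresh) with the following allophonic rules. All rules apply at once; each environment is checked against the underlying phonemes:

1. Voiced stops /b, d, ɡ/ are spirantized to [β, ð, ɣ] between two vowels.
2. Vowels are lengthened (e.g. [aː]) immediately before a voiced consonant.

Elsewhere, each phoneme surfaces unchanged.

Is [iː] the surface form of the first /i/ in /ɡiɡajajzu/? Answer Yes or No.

/i/ — between /ɡ/ and /ɡ/, before a voiced consonant — surfaces as [iː] (rule 2).
The actual realization is [iː], which matches [iː].

Yes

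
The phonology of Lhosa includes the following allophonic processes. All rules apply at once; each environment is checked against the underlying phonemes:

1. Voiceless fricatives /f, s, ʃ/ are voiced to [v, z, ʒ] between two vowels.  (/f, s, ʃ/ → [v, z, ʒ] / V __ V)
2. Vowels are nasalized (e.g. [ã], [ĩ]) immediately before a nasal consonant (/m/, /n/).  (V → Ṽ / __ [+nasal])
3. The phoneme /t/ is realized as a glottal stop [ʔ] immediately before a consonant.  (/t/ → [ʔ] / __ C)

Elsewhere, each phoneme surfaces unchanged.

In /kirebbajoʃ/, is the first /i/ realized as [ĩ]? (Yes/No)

No

/i/ (between /k/ and /r/) fails the environment for rule 2, so it stays [i].
The actual realization is [i], not [ĩ].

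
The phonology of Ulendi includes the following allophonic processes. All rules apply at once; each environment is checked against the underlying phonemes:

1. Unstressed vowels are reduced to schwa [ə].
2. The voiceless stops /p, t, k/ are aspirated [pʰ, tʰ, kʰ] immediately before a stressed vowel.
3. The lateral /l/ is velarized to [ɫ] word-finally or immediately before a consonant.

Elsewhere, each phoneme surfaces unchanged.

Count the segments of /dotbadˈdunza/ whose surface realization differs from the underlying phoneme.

3

Segments that undergo a rule: /o/ → [ə] (rule 1); /a/ → [ə] (rule 1); /a/ → [ə] (rule 1).
All other segments surface unchanged.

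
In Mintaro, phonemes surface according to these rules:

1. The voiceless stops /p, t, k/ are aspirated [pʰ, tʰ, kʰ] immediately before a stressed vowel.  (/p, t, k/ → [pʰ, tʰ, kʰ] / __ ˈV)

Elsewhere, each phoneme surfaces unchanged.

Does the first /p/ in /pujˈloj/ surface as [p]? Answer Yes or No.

/p/ (word-initial) fails the environment for rule 1, so it stays [p].
The actual realization is [p], which matches [p].

Yes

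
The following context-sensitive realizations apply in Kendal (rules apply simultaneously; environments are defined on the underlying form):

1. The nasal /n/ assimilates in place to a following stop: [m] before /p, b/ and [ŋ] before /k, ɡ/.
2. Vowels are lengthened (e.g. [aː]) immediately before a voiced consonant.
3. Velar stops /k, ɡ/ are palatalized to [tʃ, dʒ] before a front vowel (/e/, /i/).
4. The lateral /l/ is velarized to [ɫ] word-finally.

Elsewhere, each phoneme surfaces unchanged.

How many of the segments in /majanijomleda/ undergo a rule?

5

Segments that undergo a rule: /a/ → [aː] (rule 2); /a/ → [aː] (rule 2); /i/ → [iː] (rule 2); /o/ → [oː] (rule 2); /e/ → [eː] (rule 2).
All other segments surface unchanged.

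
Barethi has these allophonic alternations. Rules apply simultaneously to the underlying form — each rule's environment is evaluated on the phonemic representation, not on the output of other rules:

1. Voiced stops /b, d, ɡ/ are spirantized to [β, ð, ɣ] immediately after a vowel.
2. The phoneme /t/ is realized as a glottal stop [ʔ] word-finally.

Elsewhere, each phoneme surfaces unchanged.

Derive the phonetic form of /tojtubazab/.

[tojtuβazaβ]

/t/ (word-initial): rule 2 targets it, but not word-finally → unchanged [t].
/o/ stays [o].
/j/ — not in any rule's target class → [j].
/t/ (between /j/ and /u/) is in the target of rule 2 but the environment (word-finally) is not met → [t].
/u/ (between /t/ and /b/): no rule targets it → [u].
/b/ (between /u/ and /a/) occurs immediately after a vowel → [β] by rule 1.
/a/ stays [a].
/z/ — not in any rule's target class → [z].
/a/ — not in any rule's target class → [a].
/b/ meets the environment for rule 1 (immediately after a vowel) → [β].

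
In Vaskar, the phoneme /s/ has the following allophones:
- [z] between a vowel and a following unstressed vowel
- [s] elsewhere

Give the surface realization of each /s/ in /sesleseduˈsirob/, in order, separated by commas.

Occurrence 1 (position 1): no conditioning environment matches → elsewhere allophone [s].
Occurrence 2 (position 3): no conditioning environment matches → elsewhere allophone [s].
Occurrence 3 (position 6): between a vowel and a following unstressed vowel → [z].
Occurrence 4 (position 10): no conditioning environment matches → elsewhere allophone [s].

[s], [s], [z], [s]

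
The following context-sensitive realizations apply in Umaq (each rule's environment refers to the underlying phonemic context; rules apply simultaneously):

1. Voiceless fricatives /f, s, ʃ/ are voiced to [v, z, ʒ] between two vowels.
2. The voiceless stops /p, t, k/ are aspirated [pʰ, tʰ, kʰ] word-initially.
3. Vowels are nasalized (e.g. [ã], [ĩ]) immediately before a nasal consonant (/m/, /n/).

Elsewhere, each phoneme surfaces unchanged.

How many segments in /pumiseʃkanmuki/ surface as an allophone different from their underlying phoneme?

Segments that undergo a rule: /p/ → [pʰ] (rule 2); /u/ → [ũ] (rule 3); /s/ → [z] (rule 1); /a/ → [ã] (rule 3).
All other segments surface unchanged.

4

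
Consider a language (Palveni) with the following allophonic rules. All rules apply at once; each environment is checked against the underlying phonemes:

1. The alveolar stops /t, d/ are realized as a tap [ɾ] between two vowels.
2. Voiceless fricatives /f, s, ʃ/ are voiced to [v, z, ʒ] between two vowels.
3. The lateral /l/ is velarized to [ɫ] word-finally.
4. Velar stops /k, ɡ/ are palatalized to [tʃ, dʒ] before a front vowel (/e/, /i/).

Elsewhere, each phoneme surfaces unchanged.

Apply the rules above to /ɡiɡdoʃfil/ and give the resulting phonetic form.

Rule 4 applies to /ɡ/ (word-initial: before a front vowel) → [dʒ].
/i/ (between /ɡ/ and /ɡ/): no rule targets it → [i].
/ɡ/ — between /i/ and /d/; rule 4 does not apply here → [ɡ].
/d/ (between /ɡ/ and /o/) is in the target of rule 1 but the environment (between two vowels) is not met → [d].
/o/ stays [o].
/ʃ/ — between /o/ and /f/; rule 2 does not apply here → [ʃ].
/f/ (between /ʃ/ and /i/) is in the target of rule 2 but the environment (between two vowels) is not met → [f].
/i/ (between /f/ and /l/) is unaffected → [i].
/l/ — word-final, word-finally — surfaces as [ɫ] (rule 3).

[dʒiɡdoʃfiɫ]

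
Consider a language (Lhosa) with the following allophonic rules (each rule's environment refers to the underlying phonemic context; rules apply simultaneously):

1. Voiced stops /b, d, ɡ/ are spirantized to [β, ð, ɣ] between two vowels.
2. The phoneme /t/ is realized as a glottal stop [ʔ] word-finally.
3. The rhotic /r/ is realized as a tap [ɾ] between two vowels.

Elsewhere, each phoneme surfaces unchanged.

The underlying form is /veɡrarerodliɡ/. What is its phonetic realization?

/v/ (word-initial) is unaffected → [v].
/e/ — not in any rule's target class → [e].
/ɡ/ (between /e/ and /r/): rule 1 targets it, but not between two vowels → unchanged [ɡ].
/r/ (between /ɡ/ and /a/): rule 3 targets it, but not between two vowels → unchanged [r].
/a/ stays [a].
/r/ — between /a/ and /e/, between two vowels — surfaces as [ɾ] (rule 3).
/e/ stays [e].
/r/ meets the environment for rule 3 (between two vowels) → [ɾ].
/o/ (between /r/ and /d/) is unaffected → [o].
/d/ (between /o/ and /l/) fails the environment for rule 1, so it stays [d].
/l/ stays [l].
/i/ (between /l/ and /ɡ/) is unaffected → [i].
/ɡ/ (word-final) is in the target of rule 1 but the environment (between two vowels) is not met → [ɡ].

[veɡraɾeɾodliɡ]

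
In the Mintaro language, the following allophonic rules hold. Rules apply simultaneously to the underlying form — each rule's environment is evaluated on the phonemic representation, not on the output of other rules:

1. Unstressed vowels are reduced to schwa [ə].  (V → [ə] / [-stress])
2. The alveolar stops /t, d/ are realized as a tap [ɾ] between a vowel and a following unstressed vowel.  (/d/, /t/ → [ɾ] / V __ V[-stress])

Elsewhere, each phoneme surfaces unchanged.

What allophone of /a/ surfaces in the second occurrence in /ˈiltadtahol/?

[ə]

/a/ — between /t/ and /h/, in an unstressed syllable — surfaces as [ə] (rule 1).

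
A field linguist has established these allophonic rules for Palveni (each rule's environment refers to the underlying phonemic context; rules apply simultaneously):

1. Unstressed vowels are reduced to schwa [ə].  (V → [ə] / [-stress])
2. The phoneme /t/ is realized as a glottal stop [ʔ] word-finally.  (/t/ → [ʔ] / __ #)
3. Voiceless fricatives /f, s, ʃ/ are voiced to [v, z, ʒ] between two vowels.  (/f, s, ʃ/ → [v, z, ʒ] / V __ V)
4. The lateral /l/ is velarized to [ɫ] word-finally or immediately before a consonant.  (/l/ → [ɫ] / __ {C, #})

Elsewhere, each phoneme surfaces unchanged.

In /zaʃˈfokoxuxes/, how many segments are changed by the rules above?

Segments that undergo a rule: /a/ → [ə] (rule 1); /o/ → [ə] (rule 1); /u/ → [ə] (rule 1); /e/ → [ə] (rule 1).
All other segments surface unchanged.

4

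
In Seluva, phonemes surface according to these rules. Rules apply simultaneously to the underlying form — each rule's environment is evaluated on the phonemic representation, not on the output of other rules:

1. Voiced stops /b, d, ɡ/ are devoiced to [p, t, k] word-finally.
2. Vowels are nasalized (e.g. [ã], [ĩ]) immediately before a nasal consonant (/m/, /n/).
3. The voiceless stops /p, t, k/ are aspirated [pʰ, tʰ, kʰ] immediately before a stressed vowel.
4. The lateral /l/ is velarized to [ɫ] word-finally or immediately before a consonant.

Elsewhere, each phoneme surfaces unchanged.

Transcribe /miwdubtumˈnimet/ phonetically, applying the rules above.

[miwdubtũmˈnĩmet]

/m/ — not in any rule's target class → [m].
/i/ (between /m/ and /w/): rule 2 targets it, but not before a nasal consonant → unchanged [i].
/w/ (between /i/ and /d/) is unaffected → [w].
/d/ (between /w/ and /u/) fails the environment for rule 1, so it stays [d].
/u/ (between /d/ and /b/) fails the environment for rule 2, so it stays [u].
/b/ (between /u/ and /t/): rule 1 targets it, but not word-finally → unchanged [b].
/t/ (between /b/ and /u/) fails the environment for rule 3, so it stays [t].
/u/ — between /t/ and /m/, before a nasal consonant — surfaces as [ũ] (rule 2).
/m/ (between /u/ and /n/) is unaffected → [m].
/n/ (between /m/ and /i/): no rule targets it → [n].
/i/ meets the environment for rule 2 (before a nasal consonant) → [ĩ].
/m/ — not in any rule's target class → [m].
/e/ (between /m/ and /t/) fails the environment for rule 2, so it stays [e].
/t/ (word-final) fails the environment for rule 3, so it stays [t].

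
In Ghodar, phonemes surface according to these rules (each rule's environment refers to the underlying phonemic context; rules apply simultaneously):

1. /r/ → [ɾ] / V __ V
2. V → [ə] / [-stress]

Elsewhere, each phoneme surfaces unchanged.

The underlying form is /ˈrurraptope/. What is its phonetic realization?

[ˈrurrəptəpə]

/r/ (word-initial) fails the environment for rule 1, so it stays [r].
/u/ (between /r/ and /r/) fails the environment for rule 2, so it stays [u].
/r/ (between /u/ and /r/): rule 1 targets it, but not between two vowels → unchanged [r].
/r/ (between /r/ and /a/) fails the environment for rule 1, so it stays [r].
Rule 2 applies to /a/ (between /r/ and /p/: in an unstressed syllable) → [ə].
/p/ (between /a/ and /t/): no rule targets it → [p].
/t/ (between /p/ and /o/): no rule targets it → [t].
/o/ (between /t/ and /p/): in an unstressed syllable, so rule 2 applies → [ə].
/p/ — not in any rule's target class → [p].
/e/ (word-final): in an unstressed syllable, so rule 2 applies → [ə].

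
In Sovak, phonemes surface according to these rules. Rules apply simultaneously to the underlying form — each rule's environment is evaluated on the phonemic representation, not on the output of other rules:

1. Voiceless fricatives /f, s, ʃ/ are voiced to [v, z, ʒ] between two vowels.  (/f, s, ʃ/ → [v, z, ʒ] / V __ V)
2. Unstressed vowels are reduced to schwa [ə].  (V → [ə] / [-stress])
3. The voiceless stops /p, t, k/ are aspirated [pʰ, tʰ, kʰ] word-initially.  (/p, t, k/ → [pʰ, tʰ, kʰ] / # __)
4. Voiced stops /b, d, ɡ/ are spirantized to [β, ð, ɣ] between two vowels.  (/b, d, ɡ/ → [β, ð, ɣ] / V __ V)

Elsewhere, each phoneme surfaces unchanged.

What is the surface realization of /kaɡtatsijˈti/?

/k/ (word-initial) occurs word-initially → [kʰ] by rule 3.
/a/ (between /k/ and /ɡ/): in an unstressed syllable, so rule 2 applies → [ə].
/ɡ/ (between /a/ and /t/): rule 4 targets it, but not between two vowels → unchanged [ɡ].
/t/ — between /ɡ/ and /a/; rule 3 does not apply here → [t].
/a/ (between /t/ and /t/) occurs in an unstressed syllable → [ə] by rule 2.
/t/ — between /a/ and /s/; rule 3 does not apply here → [t].
/s/ — between /t/ and /i/; rule 1 does not apply here → [s].
/i/ meets the environment for rule 2 (in an unstressed syllable) → [ə].
/j/ stays [j].
/t/ — between /j/ and /i/; rule 3 does not apply here → [t].
/i/ (word-final) is in the target of rule 2 but the environment (in an unstressed syllable) is not met → [i].

[kʰəɡtətsəjˈti]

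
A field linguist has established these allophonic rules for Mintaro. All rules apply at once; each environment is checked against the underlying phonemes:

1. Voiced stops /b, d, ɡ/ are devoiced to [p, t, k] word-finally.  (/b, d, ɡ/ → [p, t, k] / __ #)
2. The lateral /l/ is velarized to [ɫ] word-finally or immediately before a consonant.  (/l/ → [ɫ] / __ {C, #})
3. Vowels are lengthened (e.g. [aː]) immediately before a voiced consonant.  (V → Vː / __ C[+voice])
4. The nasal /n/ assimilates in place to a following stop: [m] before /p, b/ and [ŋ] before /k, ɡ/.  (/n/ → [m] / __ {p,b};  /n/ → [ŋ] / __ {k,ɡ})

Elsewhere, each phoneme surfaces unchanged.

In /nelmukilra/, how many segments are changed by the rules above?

4

Segments that undergo a rule: /e/ → [eː] (rule 3); /l/ → [ɫ] (rule 2); /i/ → [iː] (rule 3); /l/ → [ɫ] (rule 2).
All other segments surface unchanged.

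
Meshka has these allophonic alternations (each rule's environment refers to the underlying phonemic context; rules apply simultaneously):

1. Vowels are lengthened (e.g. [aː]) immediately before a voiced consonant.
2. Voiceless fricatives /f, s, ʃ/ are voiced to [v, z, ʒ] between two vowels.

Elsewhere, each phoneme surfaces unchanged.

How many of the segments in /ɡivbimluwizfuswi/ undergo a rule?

Segments that undergo a rule: /i/ → [iː] (rule 1); /i/ → [iː] (rule 1); /u/ → [uː] (rule 1); /i/ → [iː] (rule 1).
All other segments surface unchanged.

4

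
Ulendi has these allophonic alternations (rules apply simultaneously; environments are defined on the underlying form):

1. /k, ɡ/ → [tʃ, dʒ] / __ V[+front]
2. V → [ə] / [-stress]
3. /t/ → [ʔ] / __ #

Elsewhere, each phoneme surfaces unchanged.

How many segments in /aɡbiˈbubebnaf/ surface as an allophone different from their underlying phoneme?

4

Segments that undergo a rule: /a/ → [ə] (rule 2); /i/ → [ə] (rule 2); /e/ → [ə] (rule 2); /a/ → [ə] (rule 2).
All other segments surface unchanged.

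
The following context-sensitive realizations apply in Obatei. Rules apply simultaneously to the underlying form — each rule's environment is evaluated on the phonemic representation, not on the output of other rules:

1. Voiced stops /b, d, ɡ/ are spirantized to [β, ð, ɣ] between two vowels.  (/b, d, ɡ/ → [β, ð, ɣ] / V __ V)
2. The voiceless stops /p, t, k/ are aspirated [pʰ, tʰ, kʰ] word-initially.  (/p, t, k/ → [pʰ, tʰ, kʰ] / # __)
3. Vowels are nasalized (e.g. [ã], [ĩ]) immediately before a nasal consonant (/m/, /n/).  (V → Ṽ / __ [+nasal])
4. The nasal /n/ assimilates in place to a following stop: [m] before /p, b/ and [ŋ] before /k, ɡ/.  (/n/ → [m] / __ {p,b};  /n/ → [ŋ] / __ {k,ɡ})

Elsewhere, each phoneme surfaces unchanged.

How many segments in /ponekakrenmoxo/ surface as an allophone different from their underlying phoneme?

3

Segments that undergo a rule: /p/ → [pʰ] (rule 2); /o/ → [õ] (rule 3); /e/ → [ẽ] (rule 3).
All other segments surface unchanged.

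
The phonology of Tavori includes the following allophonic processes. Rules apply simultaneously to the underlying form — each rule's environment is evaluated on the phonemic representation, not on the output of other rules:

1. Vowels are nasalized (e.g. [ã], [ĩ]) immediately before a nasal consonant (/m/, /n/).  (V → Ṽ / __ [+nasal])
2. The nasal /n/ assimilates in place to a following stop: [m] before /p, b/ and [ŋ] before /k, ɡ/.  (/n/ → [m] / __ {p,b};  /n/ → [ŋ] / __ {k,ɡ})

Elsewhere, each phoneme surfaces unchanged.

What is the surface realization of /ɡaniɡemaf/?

[ɡãniɡẽmaf]

/ɡ/ stays [ɡ].
/a/ meets the environment for rule 1 (before a nasal consonant) → [ã].
/n/ (between /a/ and /i/) fails the environment for rule 2, so it stays [n].
/i/ (between /n/ and /ɡ/): rule 1 targets it, but not before a nasal consonant → unchanged [i].
/ɡ/ (between /i/ and /e/) is unaffected → [ɡ].
/e/ (between /ɡ/ and /m/) occurs before a nasal consonant → [ẽ] by rule 1.
/m/ — not in any rule's target class → [m].
/a/ (between /m/ and /f/): rule 1 targets it, but not before a nasal consonant → unchanged [a].
/f/ (word-final): no rule targets it → [f].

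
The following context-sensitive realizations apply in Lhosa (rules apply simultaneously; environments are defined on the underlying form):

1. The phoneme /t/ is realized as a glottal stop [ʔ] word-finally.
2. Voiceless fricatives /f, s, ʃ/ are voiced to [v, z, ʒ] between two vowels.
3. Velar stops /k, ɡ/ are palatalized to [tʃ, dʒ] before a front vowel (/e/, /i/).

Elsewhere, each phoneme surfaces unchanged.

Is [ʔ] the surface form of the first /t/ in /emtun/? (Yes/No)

/t/ — between /m/ and /u/; rule 1 does not apply here → [t].
The actual realization is [t], not [ʔ].

No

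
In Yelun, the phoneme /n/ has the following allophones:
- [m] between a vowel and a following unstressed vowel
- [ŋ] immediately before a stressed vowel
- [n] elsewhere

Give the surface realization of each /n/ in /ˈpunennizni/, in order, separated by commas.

[m], [n], [n], [n]

Occurrence 1 (position 3): between a vowel and a following unstressed vowel → [m].
Occurrence 2 (position 5): no conditioning environment matches → elsewhere allophone [n].
Occurrence 3 (position 6): no conditioning environment matches → elsewhere allophone [n].
Occurrence 4 (position 9): no conditioning environment matches → elsewhere allophone [n].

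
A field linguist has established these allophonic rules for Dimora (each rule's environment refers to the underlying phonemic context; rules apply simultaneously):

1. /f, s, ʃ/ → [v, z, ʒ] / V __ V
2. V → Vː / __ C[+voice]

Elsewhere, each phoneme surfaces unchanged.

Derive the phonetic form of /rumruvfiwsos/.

/r/ (word-initial) is unaffected → [r].
Rule 2 applies to /u/ (between /r/ and /m/: before a voiced consonant) → [uː].
/m/ stays [m].
/r/ — not in any rule's target class → [r].
Rule 2 applies to /u/ (between /r/ and /v/: before a voiced consonant) → [uː].
/v/ stays [v].
/f/ (between /v/ and /i/): rule 1 targets it, but not between two vowels → unchanged [f].
/i/ (between /f/ and /w/): before a voiced consonant, so rule 2 applies → [iː].
/w/ — not in any rule's target class → [w].
/s/ (between /w/ and /o/) fails the environment for rule 1, so it stays [s].
/o/ (between /s/ and /s/) fails the environment for rule 2, so it stays [o].
/s/ (word-final) is in the target of rule 1 but the environment (between two vowels) is not met → [s].

[ruːmruːvfiːwsos]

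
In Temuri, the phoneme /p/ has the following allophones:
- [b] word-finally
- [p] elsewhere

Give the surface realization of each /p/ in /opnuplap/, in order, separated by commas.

Occurrence 1 (position 2): no conditioning environment matches → elsewhere allophone [p].
Occurrence 2 (position 5): no conditioning environment matches → elsewhere allophone [p].
Occurrence 3 (position 8): word-finally → [b].

[p], [p], [b]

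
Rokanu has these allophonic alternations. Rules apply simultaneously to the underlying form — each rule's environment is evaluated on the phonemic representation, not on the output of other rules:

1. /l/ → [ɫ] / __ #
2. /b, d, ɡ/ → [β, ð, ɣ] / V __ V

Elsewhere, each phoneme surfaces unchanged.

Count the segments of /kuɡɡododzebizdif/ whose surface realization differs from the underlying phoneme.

2

Segments that undergo a rule: /d/ → [ð] (rule 2); /b/ → [β] (rule 2).
All other segments surface unchanged.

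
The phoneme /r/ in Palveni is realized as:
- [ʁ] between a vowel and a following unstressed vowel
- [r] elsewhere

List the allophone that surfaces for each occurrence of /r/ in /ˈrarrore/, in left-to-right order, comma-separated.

[r], [r], [r], [ʁ]

Occurrence 1 (position 1): no conditioning environment matches → elsewhere allophone [r].
Occurrence 2 (position 3): no conditioning environment matches → elsewhere allophone [r].
Occurrence 3 (position 4): no conditioning environment matches → elsewhere allophone [r].
Occurrence 4 (position 6): between a vowel and a following unstressed vowel → [ʁ].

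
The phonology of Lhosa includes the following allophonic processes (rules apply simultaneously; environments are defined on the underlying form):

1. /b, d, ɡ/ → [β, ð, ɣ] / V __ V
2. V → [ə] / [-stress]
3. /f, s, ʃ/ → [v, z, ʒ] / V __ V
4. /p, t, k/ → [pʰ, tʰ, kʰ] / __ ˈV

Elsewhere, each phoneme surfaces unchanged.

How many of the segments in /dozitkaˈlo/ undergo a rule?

Segments that undergo a rule: /o/ → [ə] (rule 2); /i/ → [ə] (rule 2); /a/ → [ə] (rule 2).
All other segments surface unchanged.

3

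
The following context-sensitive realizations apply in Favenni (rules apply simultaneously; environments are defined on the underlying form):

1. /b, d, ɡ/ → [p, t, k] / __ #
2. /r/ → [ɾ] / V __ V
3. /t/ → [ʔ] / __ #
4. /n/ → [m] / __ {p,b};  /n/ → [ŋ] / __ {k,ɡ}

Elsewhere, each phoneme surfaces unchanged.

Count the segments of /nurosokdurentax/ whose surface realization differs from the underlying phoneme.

Segments that undergo a rule: /r/ → [ɾ] (rule 2); /r/ → [ɾ] (rule 2).
All other segments surface unchanged.

2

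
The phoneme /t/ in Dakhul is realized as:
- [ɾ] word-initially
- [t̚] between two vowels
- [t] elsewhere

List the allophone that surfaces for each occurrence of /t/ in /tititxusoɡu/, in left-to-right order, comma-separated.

Occurrence 1 (position 1): word-initially → [ɾ].
Occurrence 2 (position 3): between two vowels → [t̚].
Occurrence 3 (position 5): no conditioning environment matches → elsewhere allophone [t].

[ɾ], [t̚], [t]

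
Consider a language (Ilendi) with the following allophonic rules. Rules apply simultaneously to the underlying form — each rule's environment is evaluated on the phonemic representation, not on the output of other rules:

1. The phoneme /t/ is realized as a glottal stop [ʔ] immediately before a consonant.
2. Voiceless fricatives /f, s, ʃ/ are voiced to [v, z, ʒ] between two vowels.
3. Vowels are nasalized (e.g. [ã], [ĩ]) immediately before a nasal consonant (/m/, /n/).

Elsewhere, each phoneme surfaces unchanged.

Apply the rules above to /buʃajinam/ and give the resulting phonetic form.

[buʒajĩnãm]

/b/ stays [b].
/u/ (between /b/ and /ʃ/) is in the target of rule 3 but the environment (before a nasal consonant) is not met → [u].
/ʃ/ (between /u/ and /a/): between two vowels, so rule 2 applies → [ʒ].
/a/ (between /ʃ/ and /j/): rule 3 targets it, but not before a nasal consonant → unchanged [a].
/j/ — not in any rule's target class → [j].
Rule 3 applies to /i/ (between /j/ and /n/: before a nasal consonant) → [ĩ].
/n/ (between /i/ and /a/): no rule targets it → [n].
/a/ (between /n/ and /m/): before a nasal consonant, so rule 3 applies → [ã].
/m/ stays [m].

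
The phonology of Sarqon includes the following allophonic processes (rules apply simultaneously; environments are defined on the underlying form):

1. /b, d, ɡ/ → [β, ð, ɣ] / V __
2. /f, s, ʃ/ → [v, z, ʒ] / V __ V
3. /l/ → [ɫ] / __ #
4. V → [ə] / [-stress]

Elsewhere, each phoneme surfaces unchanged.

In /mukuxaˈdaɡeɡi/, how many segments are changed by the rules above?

8

Segments that undergo a rule: /u/ → [ə] (rule 4); /u/ → [ə] (rule 4); /a/ → [ə] (rule 4); /d/ → [ð] (rule 1); /ɡ/ → [ɣ] (rule 1); /e/ → [ə] (rule 4); /ɡ/ → [ɣ] (rule 1); /i/ → [ə] (rule 4).
All other segments surface unchanged.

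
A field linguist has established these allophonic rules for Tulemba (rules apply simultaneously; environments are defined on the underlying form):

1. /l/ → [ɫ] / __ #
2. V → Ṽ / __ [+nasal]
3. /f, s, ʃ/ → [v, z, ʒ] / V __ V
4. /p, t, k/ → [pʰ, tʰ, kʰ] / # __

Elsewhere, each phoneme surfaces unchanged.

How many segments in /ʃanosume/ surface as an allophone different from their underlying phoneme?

3

Segments that undergo a rule: /a/ → [ã] (rule 2); /s/ → [z] (rule 3); /u/ → [ũ] (rule 2).
All other segments surface unchanged.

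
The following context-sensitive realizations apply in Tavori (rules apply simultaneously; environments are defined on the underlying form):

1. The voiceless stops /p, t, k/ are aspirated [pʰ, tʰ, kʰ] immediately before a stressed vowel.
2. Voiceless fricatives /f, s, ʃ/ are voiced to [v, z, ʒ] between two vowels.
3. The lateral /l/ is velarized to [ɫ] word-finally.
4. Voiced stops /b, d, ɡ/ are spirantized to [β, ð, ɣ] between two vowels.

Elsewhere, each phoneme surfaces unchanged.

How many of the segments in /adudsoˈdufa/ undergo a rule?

3

Segments that undergo a rule: /d/ → [ð] (rule 4); /d/ → [ð] (rule 4); /f/ → [v] (rule 2).
All other segments surface unchanged.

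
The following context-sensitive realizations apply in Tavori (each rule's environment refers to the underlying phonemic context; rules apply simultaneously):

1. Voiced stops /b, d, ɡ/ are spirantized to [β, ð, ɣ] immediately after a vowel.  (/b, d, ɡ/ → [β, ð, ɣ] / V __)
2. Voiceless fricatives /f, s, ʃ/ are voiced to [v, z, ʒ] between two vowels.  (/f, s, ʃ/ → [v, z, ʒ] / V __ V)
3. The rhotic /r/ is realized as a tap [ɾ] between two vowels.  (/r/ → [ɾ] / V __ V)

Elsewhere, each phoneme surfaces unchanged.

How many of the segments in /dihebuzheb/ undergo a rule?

2

Segments that undergo a rule: /b/ → [β] (rule 1); /b/ → [β] (rule 1).
All other segments surface unchanged.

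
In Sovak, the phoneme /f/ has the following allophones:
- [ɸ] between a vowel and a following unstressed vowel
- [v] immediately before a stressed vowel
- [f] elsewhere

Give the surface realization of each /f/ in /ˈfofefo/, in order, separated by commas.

[v], [ɸ], [ɸ]

Occurrence 1 (position 1): immediately before a stressed vowel → [v].
Occurrence 2 (position 3): between a vowel and a following unstressed vowel → [ɸ].
Occurrence 3 (position 5): between a vowel and a following unstressed vowel → [ɸ].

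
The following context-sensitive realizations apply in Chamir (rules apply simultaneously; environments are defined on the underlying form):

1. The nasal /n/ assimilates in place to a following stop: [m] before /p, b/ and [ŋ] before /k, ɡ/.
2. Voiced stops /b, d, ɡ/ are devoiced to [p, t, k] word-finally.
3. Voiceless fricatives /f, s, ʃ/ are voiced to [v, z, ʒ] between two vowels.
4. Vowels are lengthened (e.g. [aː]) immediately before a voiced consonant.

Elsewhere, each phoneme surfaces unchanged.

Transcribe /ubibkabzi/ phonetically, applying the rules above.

[uːbiːbkaːbzi]

/u/ (word-initial): before a voiced consonant, so rule 4 applies → [uː].
/b/ (between /u/ and /i/) fails the environment for rule 2, so it stays [b].
Rule 4 applies to /i/ (between /b/ and /b/: before a voiced consonant) → [iː].
/b/ — between /i/ and /k/; rule 2 does not apply here → [b].
/k/ — not in any rule's target class → [k].
/a/ (between /k/ and /b/): before a voiced consonant, so rule 4 applies → [aː].
/b/ (between /a/ and /z/): rule 2 targets it, but not word-finally → unchanged [b].
/z/ (between /b/ and /i/) is unaffected → [z].
/i/ (word-final) is in the target of rule 4 but the environment (before a voiced consonant) is not met → [i].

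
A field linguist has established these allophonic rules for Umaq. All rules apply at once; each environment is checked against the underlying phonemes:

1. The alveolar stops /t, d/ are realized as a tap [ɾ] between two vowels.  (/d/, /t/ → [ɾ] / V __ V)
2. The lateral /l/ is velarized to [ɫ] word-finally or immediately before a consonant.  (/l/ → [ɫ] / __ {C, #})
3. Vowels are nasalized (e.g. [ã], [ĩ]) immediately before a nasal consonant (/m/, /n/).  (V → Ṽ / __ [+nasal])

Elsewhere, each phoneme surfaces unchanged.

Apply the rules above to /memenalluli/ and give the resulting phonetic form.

[mẽmẽnaɫluli]

/m/ stays [m].
/e/ meets the environment for rule 3 (before a nasal consonant) → [ẽ].
/m/ — not in any rule's target class → [m].
/e/ — between /m/ and /n/, before a nasal consonant — surfaces as [ẽ] (rule 3).
/n/ — not in any rule's target class → [n].
/a/ (between /n/ and /l/): rule 3 targets it, but not before a nasal consonant → unchanged [a].
/l/ meets the environment for rule 2 (word-finally or immediately before a consonant) → [ɫ].
/l/ — between /l/ and /u/; rule 2 does not apply here → [l].
/u/ (between /l/ and /l/) fails the environment for rule 3, so it stays [u].
/l/ — between /u/ and /i/; rule 2 does not apply here → [l].
/i/ — word-final; rule 3 does not apply here → [i].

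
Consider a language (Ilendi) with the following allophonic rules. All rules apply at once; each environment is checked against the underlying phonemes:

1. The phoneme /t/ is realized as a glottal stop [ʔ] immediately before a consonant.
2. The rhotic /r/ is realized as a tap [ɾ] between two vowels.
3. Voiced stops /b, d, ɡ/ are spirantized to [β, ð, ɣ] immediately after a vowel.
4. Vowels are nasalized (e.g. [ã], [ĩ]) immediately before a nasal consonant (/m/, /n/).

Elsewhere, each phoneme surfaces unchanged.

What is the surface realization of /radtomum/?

/r/ (word-initial): rule 2 targets it, but not between two vowels → unchanged [r].
/a/ (between /r/ and /d/) is in the target of rule 4 but the environment (before a nasal consonant) is not met → [a].
Rule 3 applies to /d/ (between /a/ and /t/: immediately after a vowel) → [ð].
/t/ (between /d/ and /o/) is in the target of rule 1 but the environment (immediately before a consonant) is not met → [t].
/o/ (between /t/ and /m/): before a nasal consonant, so rule 4 applies → [õ].
/u/ — between /m/ and /m/, before a nasal consonant — surfaces as [ũ] (rule 4).

[raðtõmũm]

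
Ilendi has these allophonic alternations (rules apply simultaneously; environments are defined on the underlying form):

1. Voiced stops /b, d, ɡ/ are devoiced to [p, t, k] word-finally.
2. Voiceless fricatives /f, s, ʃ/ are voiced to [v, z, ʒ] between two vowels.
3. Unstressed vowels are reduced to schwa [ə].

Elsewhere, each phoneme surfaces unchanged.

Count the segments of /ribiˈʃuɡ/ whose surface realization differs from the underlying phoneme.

Segments that undergo a rule: /i/ → [ə] (rule 3); /i/ → [ə] (rule 3); /ʃ/ → [ʒ] (rule 2); /ɡ/ → [k] (rule 1).
All other segments surface unchanged.

4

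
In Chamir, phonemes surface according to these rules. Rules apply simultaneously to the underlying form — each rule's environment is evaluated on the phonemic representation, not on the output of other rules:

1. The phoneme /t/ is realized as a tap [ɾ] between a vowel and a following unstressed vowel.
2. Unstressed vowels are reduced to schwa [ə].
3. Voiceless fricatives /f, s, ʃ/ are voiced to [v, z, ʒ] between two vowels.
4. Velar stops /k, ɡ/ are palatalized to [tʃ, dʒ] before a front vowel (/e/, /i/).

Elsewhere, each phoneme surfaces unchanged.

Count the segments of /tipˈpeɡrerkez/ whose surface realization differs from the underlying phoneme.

Segments that undergo a rule: /i/ → [ə] (rule 2); /e/ → [ə] (rule 2); /k/ → [tʃ] (rule 4); /e/ → [ə] (rule 2).
All other segments surface unchanged.

4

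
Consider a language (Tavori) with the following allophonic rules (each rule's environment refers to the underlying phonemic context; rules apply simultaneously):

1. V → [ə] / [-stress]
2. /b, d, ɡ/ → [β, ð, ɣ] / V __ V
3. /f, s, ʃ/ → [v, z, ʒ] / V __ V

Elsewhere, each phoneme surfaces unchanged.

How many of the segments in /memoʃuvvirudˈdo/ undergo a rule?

6

Segments that undergo a rule: /e/ → [ə] (rule 1); /o/ → [ə] (rule 1); /ʃ/ → [ʒ] (rule 3); /u/ → [ə] (rule 1); /i/ → [ə] (rule 1); /u/ → [ə] (rule 1).
All other segments surface unchanged.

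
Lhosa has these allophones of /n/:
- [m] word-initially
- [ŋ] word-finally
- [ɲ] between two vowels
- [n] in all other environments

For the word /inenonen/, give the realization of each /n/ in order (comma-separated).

Occurrence 1 (position 2): between two vowels → [ɲ].
Occurrence 2 (position 4): between two vowels → [ɲ].
Occurrence 3 (position 6): between two vowels → [ɲ].
Occurrence 4 (position 8): word-finally → [ŋ].

[ɲ], [ɲ], [ɲ], [ŋ]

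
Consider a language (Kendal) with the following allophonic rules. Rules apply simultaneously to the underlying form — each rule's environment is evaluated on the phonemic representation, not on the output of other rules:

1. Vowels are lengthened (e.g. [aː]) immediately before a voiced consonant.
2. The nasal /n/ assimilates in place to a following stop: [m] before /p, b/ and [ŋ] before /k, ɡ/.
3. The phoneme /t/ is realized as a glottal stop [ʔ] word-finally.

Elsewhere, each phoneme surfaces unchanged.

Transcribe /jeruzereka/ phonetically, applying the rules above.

/j/ (word-initial): no rule targets it → [j].
/e/ — between /j/ and /r/, before a voiced consonant — surfaces as [eː] (rule 1).
/r/ — not in any rule's target class → [r].
/u/ (between /r/ and /z/): before a voiced consonant, so rule 1 applies → [uː].
/z/ (between /u/ and /e/): no rule targets it → [z].
/e/ meets the environment for rule 1 (before a voiced consonant) → [eː].
/r/ stays [r].
/e/ (between /r/ and /k/) is in the target of rule 1 but the environment (before a voiced consonant) is not met → [e].
/k/ — not in any rule's target class → [k].
/a/ (word-final): rule 1 targets it, but not before a voiced consonant → unchanged [a].

[jeːruːzeːreka]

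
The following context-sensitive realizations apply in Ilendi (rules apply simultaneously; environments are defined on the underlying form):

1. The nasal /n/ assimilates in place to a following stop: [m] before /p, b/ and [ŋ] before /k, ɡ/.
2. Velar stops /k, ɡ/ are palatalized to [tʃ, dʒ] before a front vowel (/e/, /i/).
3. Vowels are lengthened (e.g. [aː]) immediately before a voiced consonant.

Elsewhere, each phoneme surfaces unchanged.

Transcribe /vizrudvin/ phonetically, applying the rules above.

/v/ (word-initial): no rule targets it → [v].
/i/ (between /v/ and /z/) occurs before a voiced consonant → [iː] by rule 3.
/z/ (between /i/ and /r/): no rule targets it → [z].
/r/ stays [r].
/u/ (between /r/ and /d/) occurs before a voiced consonant → [uː] by rule 3.
/d/ stays [d].
/v/ stays [v].
/i/ (between /v/ and /n/): before a voiced consonant, so rule 3 applies → [iː].
/n/ (word-final): rule 1 targets it, but not before a labial or velar stop → unchanged [n].

[viːzruːdviːn]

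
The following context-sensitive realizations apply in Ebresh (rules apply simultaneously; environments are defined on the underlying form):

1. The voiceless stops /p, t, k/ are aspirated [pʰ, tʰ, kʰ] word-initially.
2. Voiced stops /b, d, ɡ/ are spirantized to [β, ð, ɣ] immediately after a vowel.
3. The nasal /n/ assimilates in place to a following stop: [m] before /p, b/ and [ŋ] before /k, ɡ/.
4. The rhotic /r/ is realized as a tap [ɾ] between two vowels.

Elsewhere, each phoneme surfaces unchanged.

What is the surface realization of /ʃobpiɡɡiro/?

[ʃoβpiɣɡiɾo]

/ʃ/ (word-initial) is unaffected → [ʃ].
/o/ — not in any rule's target class → [o].
Rule 2 applies to /b/ (between /o/ and /p/: immediately after a vowel) → [β].
/p/ (between /b/ and /i/) is in the target of rule 1 but the environment (word-initially) is not met → [p].
/i/ — not in any rule's target class → [i].
/ɡ/ (between /i/ and /ɡ/): immediately after a vowel, so rule 2 applies → [ɣ].
/ɡ/ (between /ɡ/ and /i/): rule 2 targets it, but not immediately after a vowel → unchanged [ɡ].
/i/ (between /ɡ/ and /r/) is unaffected → [i].
Rule 4 applies to /r/ (between /i/ and /o/: between two vowels) → [ɾ].
/o/ stays [o].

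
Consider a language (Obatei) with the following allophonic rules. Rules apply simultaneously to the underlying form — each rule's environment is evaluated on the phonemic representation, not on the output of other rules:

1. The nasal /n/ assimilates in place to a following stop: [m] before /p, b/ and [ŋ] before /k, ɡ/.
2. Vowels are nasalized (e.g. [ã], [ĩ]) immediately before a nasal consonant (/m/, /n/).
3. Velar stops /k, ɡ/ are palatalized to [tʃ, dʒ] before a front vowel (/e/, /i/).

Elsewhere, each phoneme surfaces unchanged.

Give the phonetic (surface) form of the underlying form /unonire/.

[ũnõnire]

Rule 2 applies to /u/ (word-initial: before a nasal consonant) → [ũ].
/n/ — between /u/ and /o/; rule 1 does not apply here → [n].
/o/ (between /n/ and /n/): before a nasal consonant, so rule 2 applies → [õ].
/n/ (between /o/ and /i/) is in the target of rule 1 but the environment (before a labial or velar stop) is not met → [n].
/i/ (between /n/ and /r/) fails the environment for rule 2, so it stays [i].
/r/ stays [r].
/e/ (word-final) fails the environment for rule 2, so it stays [e].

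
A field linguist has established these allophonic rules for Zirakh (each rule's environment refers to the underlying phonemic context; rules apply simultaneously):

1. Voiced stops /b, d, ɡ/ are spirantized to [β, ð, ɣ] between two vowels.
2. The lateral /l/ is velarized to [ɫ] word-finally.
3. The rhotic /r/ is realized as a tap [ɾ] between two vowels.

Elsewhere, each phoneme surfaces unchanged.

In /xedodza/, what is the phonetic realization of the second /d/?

[d]

/d/ — between /o/ and /z/; rule 1 does not apply here → [d].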